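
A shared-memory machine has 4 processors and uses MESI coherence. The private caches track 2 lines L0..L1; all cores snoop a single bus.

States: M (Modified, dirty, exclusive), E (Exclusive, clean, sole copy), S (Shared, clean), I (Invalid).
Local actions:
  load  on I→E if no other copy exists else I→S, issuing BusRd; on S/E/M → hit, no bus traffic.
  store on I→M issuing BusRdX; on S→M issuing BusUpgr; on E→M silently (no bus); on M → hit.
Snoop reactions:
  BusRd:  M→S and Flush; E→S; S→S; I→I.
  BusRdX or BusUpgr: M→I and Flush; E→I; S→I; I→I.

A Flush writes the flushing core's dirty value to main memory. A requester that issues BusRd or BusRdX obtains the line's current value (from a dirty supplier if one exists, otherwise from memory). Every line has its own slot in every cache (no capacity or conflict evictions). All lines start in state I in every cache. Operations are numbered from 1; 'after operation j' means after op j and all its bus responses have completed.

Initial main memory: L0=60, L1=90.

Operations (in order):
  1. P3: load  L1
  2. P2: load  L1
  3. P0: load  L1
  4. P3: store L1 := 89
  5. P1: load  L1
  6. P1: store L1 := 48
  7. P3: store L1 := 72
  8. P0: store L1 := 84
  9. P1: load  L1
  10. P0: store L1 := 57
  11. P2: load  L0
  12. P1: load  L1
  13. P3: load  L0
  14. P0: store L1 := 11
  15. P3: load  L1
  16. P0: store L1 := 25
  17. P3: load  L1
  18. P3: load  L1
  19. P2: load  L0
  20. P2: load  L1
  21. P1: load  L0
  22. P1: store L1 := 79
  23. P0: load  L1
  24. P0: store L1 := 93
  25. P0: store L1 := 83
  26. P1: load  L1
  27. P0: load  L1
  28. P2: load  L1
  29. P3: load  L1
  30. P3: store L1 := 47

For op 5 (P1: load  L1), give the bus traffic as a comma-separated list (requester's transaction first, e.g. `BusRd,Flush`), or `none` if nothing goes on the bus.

[1] P3: load  L1 | P0:I, P1:I, P2:I, P3:E(90) | bus: BusRd
[2] P2: load  L1 | P0:I, P1:I, P2:S(90), P3:S(90) | bus: BusRd
[3] P0: load  L1 | P0:S(90), P1:I, P2:S(90), P3:S(90) | bus: BusRd
[4] P3: store L1 := 89 | P0:I, P1:I, P2:I, P3:M(89) | bus: BusUpgr
[5] P1: load  L1 | P0:I, P1:S(89), P2:I, P3:S(89) | bus: BusRd,Flush
[6] P1: store L1 := 48 | P0:I, P1:M(48), P2:I, P3:I | bus: BusUpgr
[7] P3: store L1 := 72 | P0:I, P1:I, P2:I, P3:M(72) | bus: BusRdX,Flush
[8] P0: store L1 := 84 | P0:M(84), P1:I, P2:I, P3:I | bus: BusRdX,Flush
[9] P1: load  L1 | P0:S(84), P1:S(84), P2:I, P3:I | bus: BusRd,Flush
[10] P0: store L1 := 57 | P0:M(57), P1:I, P2:I, P3:I | bus: BusUpgr
[11] P2: load  L0 | P0:I, P1:I, P2:E(60), P3:I | bus: BusRd
[12] P1: load  L1 | P0:S(57), P1:S(57), P2:I, P3:I | bus: BusRd,Flush
[13] P3: load  L0 | P0:I, P1:I, P2:S(60), P3:S(60) | bus: BusRd
[14] P0: store L1 := 11 | P0:M(11), P1:I, P2:I, P3:I | bus: BusUpgr
[15] P3: load  L1 | P0:S(11), P1:I, P2:I, P3:S(11) | bus: BusRd,Flush
[16] P0: store L1 := 25 | P0:M(25), P1:I, P2:I, P3:I | bus: BusUpgr
[17] P3: load  L1 | P0:S(25), P1:I, P2:I, P3:S(25) | bus: BusRd,Flush
[18] P3: load  L1 | P0:S(25), P1:I, P2:I, P3:S(25) | bus: none
[19] P2: load  L0 | P0:I, P1:I, P2:S(60), P3:S(60) | bus: none
[20] P2: load  L1 | P0:S(25), P1:I, P2:S(25), P3:S(25) | bus: BusRd
[21] P1: load  L0 | P0:I, P1:S(60), P2:S(60), P3:S(60) | bus: BusRd
[22] P1: store L1 := 79 | P0:I, P1:M(79), P2:I, P3:I | bus: BusRdX
[23] P0: load  L1 | P0:S(79), P1:S(79), P2:I, P3:I | bus: BusRd,Flush
[24] P0: store L1 := 93 | P0:M(93), P1:I, P2:I, P3:I | bus: BusUpgr
[25] P0: store L1 := 83 | P0:M(83), P1:I, P2:I, P3:I | bus: none
[26] P1: load  L1 | P0:S(83), P1:S(83), P2:I, P3:I | bus: BusRd,Flush
[27] P0: load  L1 | P0:S(83), P1:S(83), P2:I, P3:I | bus: none
[28] P2: load  L1 | P0:S(83), P1:S(83), P2:S(83), P3:I | bus: BusRd
[29] P3: load  L1 | P0:S(83), P1:S(83), P2:S(83), P3:S(83) | bus: BusRd
[30] P3: store L1 := 47 | P0:I, P1:I, P2:I, P3:M(47) | bus: BusUpgr

bus = BusRd,Flush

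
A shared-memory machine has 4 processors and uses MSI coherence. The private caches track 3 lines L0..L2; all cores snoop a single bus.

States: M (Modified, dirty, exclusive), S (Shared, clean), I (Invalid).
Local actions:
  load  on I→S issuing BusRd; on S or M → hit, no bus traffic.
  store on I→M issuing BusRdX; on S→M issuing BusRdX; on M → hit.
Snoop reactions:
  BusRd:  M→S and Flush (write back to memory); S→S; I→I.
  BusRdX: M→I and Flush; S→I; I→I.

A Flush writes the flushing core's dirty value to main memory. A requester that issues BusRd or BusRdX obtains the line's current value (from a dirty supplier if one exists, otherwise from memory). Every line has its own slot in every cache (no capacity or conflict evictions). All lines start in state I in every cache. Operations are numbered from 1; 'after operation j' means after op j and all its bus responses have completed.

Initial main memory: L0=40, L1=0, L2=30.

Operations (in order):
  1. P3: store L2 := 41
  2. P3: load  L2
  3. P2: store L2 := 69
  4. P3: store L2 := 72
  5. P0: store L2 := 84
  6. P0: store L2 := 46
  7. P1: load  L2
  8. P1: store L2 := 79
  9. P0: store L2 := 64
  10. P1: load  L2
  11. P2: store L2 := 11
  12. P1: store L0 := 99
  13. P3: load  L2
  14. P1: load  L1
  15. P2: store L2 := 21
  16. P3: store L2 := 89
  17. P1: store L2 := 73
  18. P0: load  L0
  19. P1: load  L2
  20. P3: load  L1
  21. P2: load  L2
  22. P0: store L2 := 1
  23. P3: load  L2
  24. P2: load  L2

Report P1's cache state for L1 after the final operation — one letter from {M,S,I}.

  op1 P3: store L2 := 41 → I/I/I/M on L2; bus BusRdX; mem=30
  op2 P3: load  L2 → I/I/I/M on L2; bus (none); mem=30
  op3 P2: store L2 := 69 → I/I/M/I on L2; bus BusRdX Flush; mem=41
  op4 P3: store L2 := 72 → I/I/I/M on L2; bus BusRdX Flush; mem=69
  op5 P0: store L2 := 84 → M/I/I/I on L2; bus BusRdX Flush; mem=72
  op6 P0: store L2 := 46 → M/I/I/I on L2; bus (none); mem=72
  op7 P1: load  L2 → S/S/I/I on L2; bus BusRd Flush; mem=46
  op8 P1: store L2 := 79 → I/M/I/I on L2; bus BusRdX; mem=46
  op9 P0: store L2 := 64 → M/I/I/I on L2; bus BusRdX Flush; mem=79
  op10 P1: load  L2 → S/S/I/I on L2; bus BusRd Flush; mem=64
  op11 P2: store L2 := 11 → I/I/M/I on L2; bus BusRdX; mem=64
  op12 P1: store L0 := 99 → I/M/I/I on L0; bus BusRdX; mem=40
  op13 P3: load  L2 → I/I/S/S on L2; bus BusRd Flush; mem=11
  op14 P1: load  L1 → I/S/I/I on L1; bus BusRd; mem=0
  op15 P2: store L2 := 21 → I/I/M/I on L2; bus BusRdX; mem=11
  op16 P3: store L2 := 89 → I/I/I/M on L2; bus BusRdX Flush; mem=21
  op17 P1: store L2 := 73 → I/M/I/I on L2; bus BusRdX Flush; mem=89
  op18 P0: load  L0 → S/S/I/I on L0; bus BusRd Flush; mem=99
  op19 P1: load  L2 → I/M/I/I on L2; bus (none); mem=89
  op20 P3: load  L1 → I/S/I/S on L1; bus BusRd; mem=0
  op21 P2: load  L2 → I/S/S/I on L2; bus BusRd Flush; mem=73
  op22 P0: store L2 := 1 → M/I/I/I on L2; bus BusRdX; mem=73
  op23 P3: load  L2 → S/I/I/S on L2; bus BusRd Flush; mem=1
  op24 P2: load  L2 → S/I/S/S on L2; bus BusRd; mem=1

state = S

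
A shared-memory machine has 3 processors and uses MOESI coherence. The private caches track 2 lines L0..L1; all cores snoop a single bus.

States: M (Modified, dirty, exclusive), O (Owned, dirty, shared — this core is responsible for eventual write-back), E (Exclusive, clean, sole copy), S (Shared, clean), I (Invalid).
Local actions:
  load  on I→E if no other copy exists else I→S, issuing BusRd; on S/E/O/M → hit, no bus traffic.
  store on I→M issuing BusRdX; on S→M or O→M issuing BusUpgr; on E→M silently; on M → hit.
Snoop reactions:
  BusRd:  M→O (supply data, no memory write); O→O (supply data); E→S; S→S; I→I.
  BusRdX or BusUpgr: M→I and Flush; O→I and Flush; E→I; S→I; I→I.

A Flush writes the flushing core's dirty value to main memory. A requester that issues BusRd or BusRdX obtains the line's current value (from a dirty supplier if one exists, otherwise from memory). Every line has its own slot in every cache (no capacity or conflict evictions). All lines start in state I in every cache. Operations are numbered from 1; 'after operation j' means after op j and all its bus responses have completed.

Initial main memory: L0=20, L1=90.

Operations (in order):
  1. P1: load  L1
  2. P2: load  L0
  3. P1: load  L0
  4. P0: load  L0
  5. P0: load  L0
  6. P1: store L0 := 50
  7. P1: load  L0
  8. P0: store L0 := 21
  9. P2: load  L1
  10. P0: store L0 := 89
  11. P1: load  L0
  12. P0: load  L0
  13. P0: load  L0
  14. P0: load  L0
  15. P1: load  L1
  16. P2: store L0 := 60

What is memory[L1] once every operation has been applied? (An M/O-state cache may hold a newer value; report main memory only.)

1. P1: load  L1  bus=[BusRd]  L1: P0=I P1=E P2=I  mem[L1]=90
2. P2: load  L0  bus=[BusRd]  L0: P0=I P1=I P2=E  mem[L0]=20
3. P1: load  L0  bus=[BusRd]  L0: P0=I P1=S P2=S  mem[L0]=20
4. P0: load  L0  bus=[BusRd]  L0: P0=S P1=S P2=S  mem[L0]=20
5. P0: load  L0  bus=[-]  L0: P0=S P1=S P2=S  mem[L0]=20
6. P1: store L0 := 50  bus=[BusUpgr]  L0: P0=I P1=M P2=I  mem[L0]=20
7. P1: load  L0  bus=[-]  L0: P0=I P1=M P2=I  mem[L0]=20
8. P0: store L0 := 21  bus=[BusRdX,Flush]  L0: P0=M P1=I P2=I  mem[L0]=50
9. P2: load  L1  bus=[BusRd]  L1: P0=I P1=S P2=S  mem[L1]=90
10. P0: store L0 := 89  bus=[-]  L0: P0=M P1=I P2=I  mem[L0]=50
11. P1: load  L0  bus=[BusRd]  L0: P0=O P1=S P2=I  mem[L0]=50
12. P0: load  L0  bus=[-]  L0: P0=O P1=S P2=I  mem[L0]=50
13. P0: load  L0  bus=[-]  L0: P0=O P1=S P2=I  mem[L0]=50
14. P0: load  L0  bus=[-]  L0: P0=O P1=S P2=I  mem[L0]=50
15. P1: load  L1  bus=[-]  L1: P0=I P1=S P2=S  mem[L1]=90
16. P2: store L0 := 60  bus=[BusRdX,Flush]  L0: P0=I P1=I P2=M  mem[L0]=89

memory[L1] = 90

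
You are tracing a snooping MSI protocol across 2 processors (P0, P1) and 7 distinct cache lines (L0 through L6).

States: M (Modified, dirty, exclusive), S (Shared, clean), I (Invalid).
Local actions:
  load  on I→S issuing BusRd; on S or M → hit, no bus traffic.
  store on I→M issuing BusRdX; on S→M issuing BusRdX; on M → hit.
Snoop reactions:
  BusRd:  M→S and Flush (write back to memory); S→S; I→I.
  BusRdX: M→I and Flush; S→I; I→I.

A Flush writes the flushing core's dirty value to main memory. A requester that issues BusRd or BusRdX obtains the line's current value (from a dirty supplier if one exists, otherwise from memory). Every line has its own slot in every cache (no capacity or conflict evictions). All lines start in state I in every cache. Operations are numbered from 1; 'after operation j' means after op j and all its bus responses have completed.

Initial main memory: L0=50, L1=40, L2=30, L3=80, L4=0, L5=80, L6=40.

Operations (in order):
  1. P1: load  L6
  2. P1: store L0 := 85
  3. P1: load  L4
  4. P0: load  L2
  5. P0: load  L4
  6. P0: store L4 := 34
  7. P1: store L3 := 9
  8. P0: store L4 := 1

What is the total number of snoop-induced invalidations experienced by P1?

invalidations = 1

[1] P1: load  L6 | P0:I, P1:S(40) | bus: BusRd
[2] P1: store L0 := 85 | P0:I, P1:M(85) | bus: BusRdX
[3] P1: load  L4 | P0:I, P1:S(0) | bus: BusRd
[4] P0: load  L2 | P0:S(30), P1:I | bus: BusRd
[5] P0: load  L4 | P0:S(0), P1:S(0) | bus: BusRd
[6] P0: store L4 := 34 | P0:M(34), P1:I | bus: BusRdX
[7] P1: store L3 := 9 | P0:I, P1:M(9) | bus: BusRdX
[8] P0: store L4 := 1 | P0:M(1), P1:I | bus: none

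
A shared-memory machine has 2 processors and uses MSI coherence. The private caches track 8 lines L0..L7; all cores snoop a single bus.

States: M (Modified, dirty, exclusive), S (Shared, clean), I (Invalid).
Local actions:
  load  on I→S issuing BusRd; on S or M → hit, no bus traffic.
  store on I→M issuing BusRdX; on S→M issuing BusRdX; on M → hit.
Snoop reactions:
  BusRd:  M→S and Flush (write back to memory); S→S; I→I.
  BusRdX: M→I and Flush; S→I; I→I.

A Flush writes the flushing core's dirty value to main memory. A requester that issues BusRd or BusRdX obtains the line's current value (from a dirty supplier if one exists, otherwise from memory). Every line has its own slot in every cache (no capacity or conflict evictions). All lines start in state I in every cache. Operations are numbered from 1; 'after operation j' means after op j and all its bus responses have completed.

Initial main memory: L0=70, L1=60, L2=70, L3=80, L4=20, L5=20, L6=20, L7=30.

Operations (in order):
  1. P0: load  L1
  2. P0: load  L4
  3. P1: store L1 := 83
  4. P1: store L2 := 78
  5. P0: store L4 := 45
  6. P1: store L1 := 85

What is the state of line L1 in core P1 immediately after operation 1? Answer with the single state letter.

state = I

[1] P0: load  L1 | P0:S(60), P1:I | bus: BusRd
[2] P0: load  L4 | P0:S(20), P1:I | bus: BusRd
[3] P1: store L1 := 83 | P0:I, P1:M(83) | bus: BusRdX
[4] P1: store L2 := 78 | P0:I, P1:M(78) | bus: BusRdX
[5] P0: store L4 := 45 | P0:M(45), P1:I | bus: BusRdX
[6] P1: store L1 := 85 | P0:I, P1:M(85) | bus: none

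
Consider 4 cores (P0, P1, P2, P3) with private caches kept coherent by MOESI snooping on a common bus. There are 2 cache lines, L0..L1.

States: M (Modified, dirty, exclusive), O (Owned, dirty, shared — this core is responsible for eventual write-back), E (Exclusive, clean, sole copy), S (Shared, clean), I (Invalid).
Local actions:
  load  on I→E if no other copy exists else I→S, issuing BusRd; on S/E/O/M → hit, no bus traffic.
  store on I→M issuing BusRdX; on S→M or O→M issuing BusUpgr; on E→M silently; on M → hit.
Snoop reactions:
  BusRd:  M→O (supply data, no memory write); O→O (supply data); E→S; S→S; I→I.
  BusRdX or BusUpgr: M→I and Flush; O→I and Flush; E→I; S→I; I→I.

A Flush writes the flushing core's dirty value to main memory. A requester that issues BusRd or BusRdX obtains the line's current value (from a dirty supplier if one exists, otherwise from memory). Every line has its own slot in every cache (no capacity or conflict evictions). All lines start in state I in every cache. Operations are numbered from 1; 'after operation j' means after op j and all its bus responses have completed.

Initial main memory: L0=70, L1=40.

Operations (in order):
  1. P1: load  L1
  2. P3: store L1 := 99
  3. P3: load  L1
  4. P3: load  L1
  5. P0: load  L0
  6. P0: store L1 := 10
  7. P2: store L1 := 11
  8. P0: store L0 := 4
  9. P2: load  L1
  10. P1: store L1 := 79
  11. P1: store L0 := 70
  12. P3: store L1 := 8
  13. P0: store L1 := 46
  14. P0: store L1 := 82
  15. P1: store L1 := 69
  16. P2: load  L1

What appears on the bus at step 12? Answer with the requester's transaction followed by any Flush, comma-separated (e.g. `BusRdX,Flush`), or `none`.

bus = BusRdX,Flush

1. P1: load  L1  bus=[BusRd]  L1: P0=I P1=E P2=I P3=I  mem[L1]=40
2. P3: store L1 := 99  bus=[BusRdX]  L1: P0=I P1=I P2=I P3=M  mem[L1]=40
3. P3: load  L1  bus=[-]  L1: P0=I P1=I P2=I P3=M  mem[L1]=40
4. P3: load  L1  bus=[-]  L1: P0=I P1=I P2=I P3=M  mem[L1]=40
5. P0: load  L0  bus=[BusRd]  L0: P0=E P1=I P2=I P3=I  mem[L0]=70
6. P0: store L1 := 10  bus=[BusRdX,Flush]  L1: P0=M P1=I P2=I P3=I  mem[L1]=99
7. P2: store L1 := 11  bus=[BusRdX,Flush]  L1: P0=I P1=I P2=M P3=I  mem[L1]=10
8. P0: store L0 := 4  bus=[-]  L0: P0=M P1=I P2=I P3=I  mem[L0]=70
9. P2: load  L1  bus=[-]  L1: P0=I P1=I P2=M P3=I  mem[L1]=10
10. P1: store L1 := 79  bus=[BusRdX,Flush]  L1: P0=I P1=M P2=I P3=I  mem[L1]=11
11. P1: store L0 := 70  bus=[BusRdX,Flush]  L0: P0=I P1=M P2=I P3=I  mem[L0]=4
12. P3: store L1 := 8  bus=[BusRdX,Flush]  L1: P0=I P1=I P2=I P3=M  mem[L1]=79
13. P0: store L1 := 46  bus=[BusRdX,Flush]  L1: P0=M P1=I P2=I P3=I  mem[L1]=8
14. P0: store L1 := 82  bus=[-]  L1: P0=M P1=I P2=I P3=I  mem[L1]=8
15. P1: store L1 := 69  bus=[BusRdX,Flush]  L1: P0=I P1=M P2=I P3=I  mem[L1]=82
16. P2: load  L1  bus=[BusRd]  L1: P0=I P1=O P2=S P3=I  mem[L1]=82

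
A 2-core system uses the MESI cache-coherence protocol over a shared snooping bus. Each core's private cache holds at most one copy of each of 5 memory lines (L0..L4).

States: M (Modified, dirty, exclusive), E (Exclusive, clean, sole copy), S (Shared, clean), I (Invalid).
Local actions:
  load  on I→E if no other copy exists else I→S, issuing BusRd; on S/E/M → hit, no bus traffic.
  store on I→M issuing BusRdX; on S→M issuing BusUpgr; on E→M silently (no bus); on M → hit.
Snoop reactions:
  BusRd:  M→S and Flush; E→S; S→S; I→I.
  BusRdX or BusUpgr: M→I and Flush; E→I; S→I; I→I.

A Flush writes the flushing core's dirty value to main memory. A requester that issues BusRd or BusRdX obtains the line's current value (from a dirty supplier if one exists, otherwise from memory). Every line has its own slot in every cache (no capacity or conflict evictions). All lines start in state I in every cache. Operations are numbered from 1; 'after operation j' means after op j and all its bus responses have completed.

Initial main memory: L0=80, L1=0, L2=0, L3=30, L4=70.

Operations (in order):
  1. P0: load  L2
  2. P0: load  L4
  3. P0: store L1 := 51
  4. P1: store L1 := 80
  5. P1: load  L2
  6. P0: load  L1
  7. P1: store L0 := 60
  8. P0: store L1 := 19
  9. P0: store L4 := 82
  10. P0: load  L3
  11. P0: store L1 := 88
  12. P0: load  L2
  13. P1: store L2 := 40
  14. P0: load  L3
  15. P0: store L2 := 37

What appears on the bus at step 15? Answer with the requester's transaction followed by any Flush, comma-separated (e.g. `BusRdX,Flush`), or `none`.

step 1: P0: load  L2  ⟶  EI  (L2)  txn=BusRd  M[L2]=0
step 2: P0: load  L4  ⟶  EI  (L4)  txn=BusRd  M[L4]=70
step 3: P0: store L1 := 51  ⟶  MI  (L1)  txn=BusRdX  M[L1]=0
step 4: P1: store L1 := 80  ⟶  IM  (L1)  txn=BusRdX+Flush  M[L1]=51
step 5: P1: load  L2  ⟶  SS  (L2)  txn=BusRd  M[L2]=0
step 6: P0: load  L1  ⟶  SS  (L1)  txn=BusRd+Flush  M[L1]=80
step 7: P1: store L0 := 60  ⟶  IM  (L0)  txn=BusRdX  M[L0]=80
step 8: P0: store L1 := 19  ⟶  MI  (L1)  txn=BusUpgr  M[L1]=80
step 9: P0: store L4 := 82  ⟶  MI  (L4)  txn=∅  M[L4]=70
step 10: P0: load  L3  ⟶  EI  (L3)  txn=BusRd  M[L3]=30
step 11: P0: store L1 := 88  ⟶  MI  (L1)  txn=∅  M[L1]=80
step 12: P0: load  L2  ⟶  SS  (L2)  txn=∅  M[L2]=0
step 13: P1: store L2 := 40  ⟶  IM  (L2)  txn=BusUpgr  M[L2]=0
step 14: P0: load  L3  ⟶  EI  (L3)  txn=∅  M[L3]=30
step 15: P0: store L2 := 37  ⟶  MI  (L2)  txn=BusRdX+Flush  M[L2]=40

bus = BusRdX,Flush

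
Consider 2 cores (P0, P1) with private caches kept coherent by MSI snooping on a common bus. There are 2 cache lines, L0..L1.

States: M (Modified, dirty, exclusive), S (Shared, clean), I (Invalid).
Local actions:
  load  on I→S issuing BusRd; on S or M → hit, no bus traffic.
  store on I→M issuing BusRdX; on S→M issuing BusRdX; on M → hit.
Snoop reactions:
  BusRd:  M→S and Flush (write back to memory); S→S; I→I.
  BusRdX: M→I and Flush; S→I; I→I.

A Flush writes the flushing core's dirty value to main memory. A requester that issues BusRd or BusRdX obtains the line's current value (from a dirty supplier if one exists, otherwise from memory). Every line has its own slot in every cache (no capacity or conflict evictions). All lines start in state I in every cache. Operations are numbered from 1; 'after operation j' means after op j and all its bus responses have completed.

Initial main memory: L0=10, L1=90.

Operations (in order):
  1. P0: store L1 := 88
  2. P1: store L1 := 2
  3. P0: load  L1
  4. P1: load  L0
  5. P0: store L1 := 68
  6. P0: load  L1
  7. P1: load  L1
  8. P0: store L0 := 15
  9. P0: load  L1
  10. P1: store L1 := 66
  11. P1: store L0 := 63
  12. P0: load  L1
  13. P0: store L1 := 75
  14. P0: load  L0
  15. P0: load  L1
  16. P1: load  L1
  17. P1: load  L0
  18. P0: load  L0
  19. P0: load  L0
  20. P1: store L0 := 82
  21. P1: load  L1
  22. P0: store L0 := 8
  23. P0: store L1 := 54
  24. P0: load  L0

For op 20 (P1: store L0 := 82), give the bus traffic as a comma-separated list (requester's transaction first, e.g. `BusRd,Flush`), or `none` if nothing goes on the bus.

1. P0: store L1 := 88  bus=[BusRdX]  L1: P0=M P1=I  mem[L1]=90
2. P1: store L1 := 2  bus=[BusRdX,Flush]  L1: P0=I P1=M  mem[L1]=88
3. P0: load  L1  bus=[BusRd,Flush]  L1: P0=S P1=S  mem[L1]=2
4. P1: load  L0  bus=[BusRd]  L0: P0=I P1=S  mem[L0]=10
5. P0: store L1 := 68  bus=[BusRdX]  L1: P0=M P1=I  mem[L1]=2
6. P0: load  L1  bus=[-]  L1: P0=M P1=I  mem[L1]=2
7. P1: load  L1  bus=[BusRd,Flush]  L1: P0=S P1=S  mem[L1]=68
8. P0: store L0 := 15  bus=[BusRdX]  L0: P0=M P1=I  mem[L0]=10
9. P0: load  L1  bus=[-]  L1: P0=S P1=S  mem[L1]=68
10. P1: store L1 := 66  bus=[BusRdX]  L1: P0=I P1=M  mem[L1]=68
11. P1: store L0 := 63  bus=[BusRdX,Flush]  L0: P0=I P1=M  mem[L0]=15
12. P0: load  L1  bus=[BusRd,Flush]  L1: P0=S P1=S  mem[L1]=66
13. P0: store L1 := 75  bus=[BusRdX]  L1: P0=M P1=I  mem[L1]=66
14. P0: load  L0  bus=[BusRd,Flush]  L0: P0=S P1=S  mem[L0]=63
15. P0: load  L1  bus=[-]  L1: P0=M P1=I  mem[L1]=66
16. P1: load  L1  bus=[BusRd,Flush]  L1: P0=S P1=S  mem[L1]=75
17. P1: load  L0  bus=[-]  L0: P0=S P1=S  mem[L0]=63
18. P0: load  L0  bus=[-]  L0: P0=S P1=S  mem[L0]=63
19. P0: load  L0  bus=[-]  L0: P0=S P1=S  mem[L0]=63
20. P1: store L0 := 82  bus=[BusRdX]  L0: P0=I P1=M  mem[L0]=63
21. P1: load  L1  bus=[-]  L1: P0=S P1=S  mem[L1]=75
22. P0: store L0 := 8  bus=[BusRdX,Flush]  L0: P0=M P1=I  mem[L0]=82
23. P0: store L1 := 54  bus=[BusRdX]  L1: P0=M P1=I  mem[L1]=75
24. P0: load  L0  bus=[-]  L0: P0=M P1=I  mem[L0]=82

bus = BusRdX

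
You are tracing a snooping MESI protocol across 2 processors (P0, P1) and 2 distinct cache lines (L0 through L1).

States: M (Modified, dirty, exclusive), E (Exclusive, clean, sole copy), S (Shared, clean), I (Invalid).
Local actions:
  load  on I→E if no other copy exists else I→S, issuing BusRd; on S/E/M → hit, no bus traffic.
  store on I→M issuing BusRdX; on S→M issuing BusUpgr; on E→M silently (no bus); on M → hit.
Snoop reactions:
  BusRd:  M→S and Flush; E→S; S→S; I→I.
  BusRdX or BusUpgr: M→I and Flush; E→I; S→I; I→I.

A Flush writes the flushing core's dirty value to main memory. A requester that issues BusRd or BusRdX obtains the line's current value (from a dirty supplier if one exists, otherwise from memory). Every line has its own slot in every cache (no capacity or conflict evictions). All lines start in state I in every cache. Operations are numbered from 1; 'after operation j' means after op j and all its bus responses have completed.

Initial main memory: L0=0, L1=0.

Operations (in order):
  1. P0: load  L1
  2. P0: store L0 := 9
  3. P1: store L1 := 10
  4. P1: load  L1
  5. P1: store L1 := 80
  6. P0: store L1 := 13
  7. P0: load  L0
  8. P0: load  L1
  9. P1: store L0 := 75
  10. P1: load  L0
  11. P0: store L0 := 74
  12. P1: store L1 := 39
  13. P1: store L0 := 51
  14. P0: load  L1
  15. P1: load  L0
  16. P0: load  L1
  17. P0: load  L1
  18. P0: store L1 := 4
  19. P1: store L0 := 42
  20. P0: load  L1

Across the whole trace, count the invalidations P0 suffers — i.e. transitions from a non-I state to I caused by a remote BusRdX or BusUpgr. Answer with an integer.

  op1 P0: load  L1 → E/I on L1; bus BusRd; mem=0
  op2 P0: store L0 := 9 → M/I on L0; bus BusRdX; mem=0
  op3 P1: store L1 := 10 → I/M on L1; bus BusRdX; mem=0
  op4 P1: load  L1 → I/M on L1; bus (none); mem=0
  op5 P1: store L1 := 80 → I/M on L1; bus (none); mem=0
  op6 P0: store L1 := 13 → M/I on L1; bus BusRdX Flush; mem=80
  op7 P0: load  L0 → M/I on L0; bus (none); mem=0
  op8 P0: load  L1 → M/I on L1; bus (none); mem=80
  op9 P1: store L0 := 75 → I/M on L0; bus BusRdX Flush; mem=9
  op10 P1: load  L0 → I/M on L0; bus (none); mem=9
  op11 P0: store L0 := 74 → M/I on L0; bus BusRdX Flush; mem=75
  op12 P1: store L1 := 39 → I/M on L1; bus BusRdX Flush; mem=13
  op13 P1: store L0 := 51 → I/M on L0; bus BusRdX Flush; mem=74
  op14 P0: load  L1 → S/S on L1; bus BusRd Flush; mem=39
  op15 P1: load  L0 → I/M on L0; bus (none); mem=74
  op16 P0: load  L1 → S/S on L1; bus (none); mem=39
  op17 P0: load  L1 → S/S on L1; bus (none); mem=39
  op18 P0: store L1 := 4 → M/I on L1; bus BusUpgr; mem=39
  op19 P1: store L0 := 42 → I/M on L0; bus (none); mem=74
  op20 P0: load  L1 → M/I on L1; bus (none); mem=39

invalidations = 4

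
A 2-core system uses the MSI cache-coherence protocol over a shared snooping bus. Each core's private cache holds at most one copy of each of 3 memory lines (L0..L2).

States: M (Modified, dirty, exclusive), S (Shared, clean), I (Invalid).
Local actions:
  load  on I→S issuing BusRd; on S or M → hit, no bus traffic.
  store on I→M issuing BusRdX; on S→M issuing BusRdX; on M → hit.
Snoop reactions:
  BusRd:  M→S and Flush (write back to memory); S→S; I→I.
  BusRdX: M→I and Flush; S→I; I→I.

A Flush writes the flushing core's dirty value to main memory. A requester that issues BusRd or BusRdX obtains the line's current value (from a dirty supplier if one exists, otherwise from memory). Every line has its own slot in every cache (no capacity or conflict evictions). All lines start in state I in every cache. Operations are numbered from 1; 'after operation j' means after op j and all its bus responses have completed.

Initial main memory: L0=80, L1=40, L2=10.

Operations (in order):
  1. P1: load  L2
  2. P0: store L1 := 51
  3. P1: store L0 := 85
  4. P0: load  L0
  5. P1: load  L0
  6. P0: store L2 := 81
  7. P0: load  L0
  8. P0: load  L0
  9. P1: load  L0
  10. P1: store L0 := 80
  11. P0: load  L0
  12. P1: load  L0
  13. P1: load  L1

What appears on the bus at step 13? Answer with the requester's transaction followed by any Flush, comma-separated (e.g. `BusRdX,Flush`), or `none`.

  op1 P1: load  L2 → I/S on L2; bus BusRd; mem=10
  op2 P0: store L1 := 51 → M/I on L1; bus BusRdX; mem=40
  op3 P1: store L0 := 85 → I/M on L0; bus BusRdX; mem=80
  op4 P0: load  L0 → S/S on L0; bus BusRd Flush; mem=85
  op5 P1: load  L0 → S/S on L0; bus (none); mem=85
  op6 P0: store L2 := 81 → M/I on L2; bus BusRdX; mem=10
  op7 P0: load  L0 → S/S on L0; bus (none); mem=85
  op8 P0: load  L0 → S/S on L0; bus (none); mem=85
  op9 P1: load  L0 → S/S on L0; bus (none); mem=85
  op10 P1: store L0 := 80 → I/M on L0; bus BusRdX; mem=85
  op11 P0: load  L0 → S/S on L0; bus BusRd Flush; mem=80
  op12 P1: load  L0 → S/S on L0; bus (none); mem=80
  op13 P1: load  L1 → S/S on L1; bus BusRd Flush; mem=51

bus = BusRd,Flush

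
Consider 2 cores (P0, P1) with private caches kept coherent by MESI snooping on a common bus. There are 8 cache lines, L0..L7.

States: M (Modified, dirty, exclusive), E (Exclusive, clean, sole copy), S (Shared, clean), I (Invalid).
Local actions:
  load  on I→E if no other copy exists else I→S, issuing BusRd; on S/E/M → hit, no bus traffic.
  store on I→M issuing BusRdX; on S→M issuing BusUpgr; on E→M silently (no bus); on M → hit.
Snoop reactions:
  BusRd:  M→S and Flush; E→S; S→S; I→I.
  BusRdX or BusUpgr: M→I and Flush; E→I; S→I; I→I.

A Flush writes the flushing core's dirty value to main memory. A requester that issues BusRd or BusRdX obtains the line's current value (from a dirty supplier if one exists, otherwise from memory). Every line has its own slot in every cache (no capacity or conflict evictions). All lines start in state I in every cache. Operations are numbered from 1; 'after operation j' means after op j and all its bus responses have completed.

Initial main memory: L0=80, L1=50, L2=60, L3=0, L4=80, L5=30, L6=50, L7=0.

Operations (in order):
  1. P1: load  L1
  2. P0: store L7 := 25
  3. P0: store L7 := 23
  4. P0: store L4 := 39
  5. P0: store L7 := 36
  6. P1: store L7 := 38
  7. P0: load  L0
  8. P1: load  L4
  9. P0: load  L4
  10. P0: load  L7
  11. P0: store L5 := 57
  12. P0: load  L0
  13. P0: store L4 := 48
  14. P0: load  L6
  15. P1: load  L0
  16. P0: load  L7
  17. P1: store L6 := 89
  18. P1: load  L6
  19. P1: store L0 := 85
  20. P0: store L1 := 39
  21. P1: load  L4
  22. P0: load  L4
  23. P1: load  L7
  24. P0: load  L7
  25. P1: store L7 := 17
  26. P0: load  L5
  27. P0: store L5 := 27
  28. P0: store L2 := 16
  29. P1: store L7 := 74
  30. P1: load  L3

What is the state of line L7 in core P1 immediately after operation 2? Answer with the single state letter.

state = I

1. P1: load  L1  bus=[BusRd]  L1: P0=I P1=E  mem[L1]=50
2. P0: store L7 := 25  bus=[BusRdX]  L7: P0=M P1=I  mem[L7]=0
3. P0: store L7 := 23  bus=[-]  L7: P0=M P1=I  mem[L7]=0
4. P0: store L4 := 39  bus=[BusRdX]  L4: P0=M P1=I  mem[L4]=80
5. P0: store L7 := 36  bus=[-]  L7: P0=M P1=I  mem[L7]=0
6. P1: store L7 := 38  bus=[BusRdX,Flush]  L7: P0=I P1=M  mem[L7]=36
7. P0: load  L0  bus=[BusRd]  L0: P0=E P1=I  mem[L0]=80
8. P1: load  L4  bus=[BusRd,Flush]  L4: P0=S P1=S  mem[L4]=39
9. P0: load  L4  bus=[-]  L4: P0=S P1=S  mem[L4]=39
10. P0: load  L7  bus=[BusRd,Flush]  L7: P0=S P1=S  mem[L7]=38
11. P0: store L5 := 57  bus=[BusRdX]  L5: P0=M P1=I  mem[L5]=30
12. P0: load  L0  bus=[-]  L0: P0=E P1=I  mem[L0]=80
13. P0: store L4 := 48  bus=[BusUpgr]  L4: P0=M P1=I  mem[L4]=39
14. P0: load  L6  bus=[BusRd]  L6: P0=E P1=I  mem[L6]=50
15. P1: load  L0  bus=[BusRd]  L0: P0=S P1=S  mem[L0]=80
16. P0: load  L7  bus=[-]  L7: P0=S P1=S  mem[L7]=38
17. P1: store L6 := 89  bus=[BusRdX]  L6: P0=I P1=M  mem[L6]=50
18. P1: load  L6  bus=[-]  L6: P0=I P1=M  mem[L6]=50
19. P1: store L0 := 85  bus=[BusUpgr]  L0: P0=I P1=M  mem[L0]=80
20. P0: store L1 := 39  bus=[BusRdX]  L1: P0=M P1=I  mem[L1]=50
21. P1: load  L4  bus=[BusRd,Flush]  L4: P0=S P1=S  mem[L4]=48
22. P0: load  L4  bus=[-]  L4: P0=S P1=S  mem[L4]=48
23. P1: load  L7  bus=[-]  L7: P0=S P1=S  mem[L7]=38
24. P0: load  L7  bus=[-]  L7: P0=S P1=S  mem[L7]=38
25. P1: store L7 := 17  bus=[BusUpgr]  L7: P0=I P1=M  mem[L7]=38
26. P0: load  L5  bus=[-]  L5: P0=M P1=I  mem[L5]=30
27. P0: store L5 := 27  bus=[-]  L5: P0=M P1=I  mem[L5]=30
28. P0: store L2 := 16  bus=[BusRdX]  L2: P0=M P1=I  mem[L2]=60
29. P1: store L7 := 74  bus=[-]  L7: P0=I P1=M  mem[L7]=38
30. P1: load  L3  bus=[BusRd]  L3: P0=I P1=E  mem[L3]=0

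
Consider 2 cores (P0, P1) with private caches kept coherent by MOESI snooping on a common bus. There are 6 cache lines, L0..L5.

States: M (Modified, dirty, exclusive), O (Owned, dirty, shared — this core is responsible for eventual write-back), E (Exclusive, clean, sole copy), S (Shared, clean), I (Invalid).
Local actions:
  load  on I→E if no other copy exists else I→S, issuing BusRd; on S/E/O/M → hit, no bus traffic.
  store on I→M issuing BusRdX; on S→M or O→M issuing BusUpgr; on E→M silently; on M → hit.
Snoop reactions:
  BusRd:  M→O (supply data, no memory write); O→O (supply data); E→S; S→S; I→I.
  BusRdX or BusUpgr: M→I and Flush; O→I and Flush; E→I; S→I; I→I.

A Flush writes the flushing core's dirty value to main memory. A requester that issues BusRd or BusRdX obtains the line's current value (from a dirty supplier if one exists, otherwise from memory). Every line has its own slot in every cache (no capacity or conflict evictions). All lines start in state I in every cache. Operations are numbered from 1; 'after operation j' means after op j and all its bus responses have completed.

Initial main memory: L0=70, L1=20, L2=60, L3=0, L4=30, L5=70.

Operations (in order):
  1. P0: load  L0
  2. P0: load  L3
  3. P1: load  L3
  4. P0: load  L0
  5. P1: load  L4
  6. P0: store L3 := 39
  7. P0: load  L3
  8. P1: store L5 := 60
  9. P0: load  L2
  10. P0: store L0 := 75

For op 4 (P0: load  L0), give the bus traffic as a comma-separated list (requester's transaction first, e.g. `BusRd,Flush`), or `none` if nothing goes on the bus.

bus = none

  op1 P0: load  L0 → E/I on L0; bus BusRd; mem=70
  op2 P0: load  L3 → E/I on L3; bus BusRd; mem=0
  op3 P1: load  L3 → S/S on L3; bus BusRd; mem=0
  op4 P0: load  L0 → E/I on L0; bus (none); mem=70
  op5 P1: load  L4 → I/E on L4; bus BusRd; mem=30
  op6 P0: store L3 := 39 → M/I on L3; bus BusUpgr; mem=0
  op7 P0: load  L3 → M/I on L3; bus (none); mem=0
  op8 P1: store L5 := 60 → I/M on L5; bus BusRdX; mem=70
  op9 P0: load  L2 → E/I on L2; bus BusRd; mem=60
  op10 P0: store L0 := 75 → M/I on L0; bus (none); mem=70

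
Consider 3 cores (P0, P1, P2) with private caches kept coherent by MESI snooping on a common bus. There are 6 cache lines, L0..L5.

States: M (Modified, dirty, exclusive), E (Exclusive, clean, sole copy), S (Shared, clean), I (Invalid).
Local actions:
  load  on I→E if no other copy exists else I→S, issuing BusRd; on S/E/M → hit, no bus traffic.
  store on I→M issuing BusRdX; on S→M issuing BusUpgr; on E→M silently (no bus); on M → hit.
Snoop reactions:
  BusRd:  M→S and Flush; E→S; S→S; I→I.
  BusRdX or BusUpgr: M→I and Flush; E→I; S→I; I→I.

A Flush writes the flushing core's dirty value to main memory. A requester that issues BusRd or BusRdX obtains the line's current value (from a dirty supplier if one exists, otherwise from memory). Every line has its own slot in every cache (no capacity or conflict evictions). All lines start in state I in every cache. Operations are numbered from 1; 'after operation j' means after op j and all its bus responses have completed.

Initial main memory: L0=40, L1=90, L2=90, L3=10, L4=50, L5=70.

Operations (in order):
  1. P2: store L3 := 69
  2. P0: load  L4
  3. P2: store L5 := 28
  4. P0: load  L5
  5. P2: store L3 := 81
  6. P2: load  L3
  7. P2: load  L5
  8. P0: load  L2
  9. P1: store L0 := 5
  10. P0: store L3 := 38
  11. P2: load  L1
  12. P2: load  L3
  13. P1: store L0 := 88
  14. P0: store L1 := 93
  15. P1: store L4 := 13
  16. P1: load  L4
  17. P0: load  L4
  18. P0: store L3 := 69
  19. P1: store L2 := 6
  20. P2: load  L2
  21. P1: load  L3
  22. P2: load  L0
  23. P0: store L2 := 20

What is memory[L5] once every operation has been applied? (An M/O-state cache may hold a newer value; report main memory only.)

memory[L5] = 28

  op1 P2: store L3 := 69 → I/I/M on L3; bus BusRdX; mem=10
  op2 P0: load  L4 → E/I/I on L4; bus BusRd; mem=50
  op3 P2: store L5 := 28 → I/I/M on L5; bus BusRdX; mem=70
  op4 P0: load  L5 → S/I/S on L5; bus BusRd Flush; mem=28
  op5 P2: store L3 := 81 → I/I/M on L3; bus (none); mem=10
  op6 P2: load  L3 → I/I/M on L3; bus (none); mem=10
  op7 P2: load  L5 → S/I/S on L5; bus (none); mem=28
  op8 P0: load  L2 → E/I/I on L2; bus BusRd; mem=90
  op9 P1: store L0 := 5 → I/M/I on L0; bus BusRdX; mem=40
  op10 P0: store L3 := 38 → M/I/I on L3; bus BusRdX Flush; mem=81
  op11 P2: load  L1 → I/I/E on L1; bus BusRd; mem=90
  op12 P2: load  L3 → S/I/S on L3; bus BusRd Flush; mem=38
  op13 P1: store L0 := 88 → I/M/I on L0; bus (none); mem=40
  op14 P0: store L1 := 93 → M/I/I on L1; bus BusRdX; mem=90
  op15 P1: store L4 := 13 → I/M/I on L4; bus BusRdX; mem=50
  op16 P1: load  L4 → I/M/I on L4; bus (none); mem=50
  op17 P0: load  L4 → S/S/I on L4; bus BusRd Flush; mem=13
  op18 P0: store L3 := 69 → M/I/I on L3; bus BusUpgr; mem=38
  op19 P1: store L2 := 6 → I/M/I on L2; bus BusRdX; mem=90
  op20 P2: load  L2 → I/S/S on L2; bus BusRd Flush; mem=6
  op21 P1: load  L3 → S/S/I on L3; bus BusRd Flush; mem=69
  op22 P2: load  L0 → I/S/S on L0; bus BusRd Flush; mem=88
  op23 P0: store L2 := 20 → M/I/I on L2; bus BusRdX; mem=6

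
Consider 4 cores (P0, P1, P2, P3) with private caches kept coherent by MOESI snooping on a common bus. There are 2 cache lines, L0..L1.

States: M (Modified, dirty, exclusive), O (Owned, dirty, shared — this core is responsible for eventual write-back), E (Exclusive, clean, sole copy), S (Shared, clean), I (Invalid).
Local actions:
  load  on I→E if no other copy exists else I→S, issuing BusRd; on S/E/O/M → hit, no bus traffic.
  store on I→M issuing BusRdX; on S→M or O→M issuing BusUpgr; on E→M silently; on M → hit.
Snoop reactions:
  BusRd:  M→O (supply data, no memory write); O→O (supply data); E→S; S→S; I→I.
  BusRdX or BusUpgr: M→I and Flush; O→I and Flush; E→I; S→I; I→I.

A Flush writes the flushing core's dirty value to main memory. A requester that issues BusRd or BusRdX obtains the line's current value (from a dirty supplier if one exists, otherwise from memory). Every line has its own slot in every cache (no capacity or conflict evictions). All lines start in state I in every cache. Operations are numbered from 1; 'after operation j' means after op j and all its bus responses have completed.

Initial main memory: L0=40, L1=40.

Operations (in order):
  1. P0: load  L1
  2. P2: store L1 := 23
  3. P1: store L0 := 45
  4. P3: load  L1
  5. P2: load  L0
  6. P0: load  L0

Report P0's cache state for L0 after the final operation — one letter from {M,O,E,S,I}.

step 1: P0: load  L1  ⟶  EIII  (L1)  txn=BusRd  M[L1]=40
step 2: P2: store L1 := 23  ⟶  IIMI  (L1)  txn=BusRdX  M[L1]=40
step 3: P1: store L0 := 45  ⟶  IMII  (L0)  txn=BusRdX  M[L0]=40
step 4: P3: load  L1  ⟶  IIOS  (L1)  txn=BusRd  M[L1]=40
step 5: P2: load  L0  ⟶  IOSI  (L0)  txn=BusRd  M[L0]=40
step 6: P0: load  L0  ⟶  SOSI  (L0)  txn=BusRd  M[L0]=40

state = S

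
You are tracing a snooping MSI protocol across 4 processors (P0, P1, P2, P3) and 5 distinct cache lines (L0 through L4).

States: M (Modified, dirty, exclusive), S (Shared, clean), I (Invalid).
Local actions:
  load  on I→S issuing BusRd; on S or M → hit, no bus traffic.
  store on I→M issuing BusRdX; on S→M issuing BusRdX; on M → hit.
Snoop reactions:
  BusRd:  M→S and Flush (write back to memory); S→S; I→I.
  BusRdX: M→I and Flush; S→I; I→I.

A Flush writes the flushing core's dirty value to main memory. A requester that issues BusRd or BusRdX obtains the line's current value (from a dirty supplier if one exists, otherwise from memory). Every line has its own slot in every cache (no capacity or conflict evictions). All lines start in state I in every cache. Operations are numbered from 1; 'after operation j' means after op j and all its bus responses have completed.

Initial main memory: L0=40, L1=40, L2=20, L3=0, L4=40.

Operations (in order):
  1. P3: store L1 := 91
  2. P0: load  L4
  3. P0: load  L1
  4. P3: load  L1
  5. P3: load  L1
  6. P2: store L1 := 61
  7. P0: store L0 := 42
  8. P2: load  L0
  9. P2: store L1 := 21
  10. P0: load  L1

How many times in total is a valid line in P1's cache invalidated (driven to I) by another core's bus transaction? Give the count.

invalidations = 0

[1] P3: store L1 := 91 | P0:I, P1:I, P2:I, P3:M(91) | bus: BusRdX
[2] P0: load  L4 | P0:S(40), P1:I, P2:I, P3:I | bus: BusRd
[3] P0: load  L1 | P0:S(91), P1:I, P2:I, P3:S(91) | bus: BusRd,Flush
[4] P3: load  L1 | P0:S(91), P1:I, P2:I, P3:S(91) | bus: none
[5] P3: load  L1 | P0:S(91), P1:I, P2:I, P3:S(91) | bus: none
[6] P2: store L1 := 61 | P0:I, P1:I, P2:M(61), P3:I | bus: BusRdX
[7] P0: store L0 := 42 | P0:M(42), P1:I, P2:I, P3:I | bus: BusRdX
[8] P2: load  L0 | P0:S(42), P1:I, P2:S(42), P3:I | bus: BusRd,Flush
[9] P2: store L1 := 21 | P0:I, P1:I, P2:M(21), P3:I | bus: none
[10] P0: load  L1 | P0:S(21), P1:I, P2:S(21), P3:I | bus: BusRd,Flush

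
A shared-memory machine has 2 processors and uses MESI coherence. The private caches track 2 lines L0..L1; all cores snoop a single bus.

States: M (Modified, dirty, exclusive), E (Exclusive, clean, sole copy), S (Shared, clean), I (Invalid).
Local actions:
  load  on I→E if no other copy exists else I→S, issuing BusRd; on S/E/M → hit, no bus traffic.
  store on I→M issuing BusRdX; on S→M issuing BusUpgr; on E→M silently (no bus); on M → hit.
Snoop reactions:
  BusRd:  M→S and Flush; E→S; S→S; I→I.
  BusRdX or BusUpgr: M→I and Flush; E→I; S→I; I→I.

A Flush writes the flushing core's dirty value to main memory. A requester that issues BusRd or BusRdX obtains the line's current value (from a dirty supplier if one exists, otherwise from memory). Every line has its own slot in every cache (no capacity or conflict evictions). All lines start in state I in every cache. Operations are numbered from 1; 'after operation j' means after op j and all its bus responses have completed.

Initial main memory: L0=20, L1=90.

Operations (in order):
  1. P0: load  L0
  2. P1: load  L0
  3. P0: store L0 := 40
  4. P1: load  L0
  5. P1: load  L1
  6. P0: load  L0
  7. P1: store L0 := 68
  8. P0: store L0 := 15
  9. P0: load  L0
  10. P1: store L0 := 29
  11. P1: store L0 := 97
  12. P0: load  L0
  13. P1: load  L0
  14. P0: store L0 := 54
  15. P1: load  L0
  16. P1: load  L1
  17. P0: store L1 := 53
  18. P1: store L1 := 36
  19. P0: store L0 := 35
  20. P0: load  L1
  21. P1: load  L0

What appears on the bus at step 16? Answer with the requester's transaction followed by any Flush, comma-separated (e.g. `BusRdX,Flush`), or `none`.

[1] P0: load  L0 | P0:E(20), P1:I | bus: BusRd
[2] P1: load  L0 | P0:S(20), P1:S(20) | bus: BusRd
[3] P0: store L0 := 40 | P0:M(40), P1:I | bus: BusUpgr
[4] P1: load  L0 | P0:S(40), P1:S(40) | bus: BusRd,Flush
[5] P1: load  L1 | P0:I, P1:E(90) | bus: BusRd
[6] P0: load  L0 | P0:S(40), P1:S(40) | bus: none
[7] P1: store L0 := 68 | P0:I, P1:M(68) | bus: BusUpgr
[8] P0: store L0 := 15 | P0:M(15), P1:I | bus: BusRdX,Flush
[9] P0: load  L0 | P0:M(15), P1:I | bus: none
[10] P1: store L0 := 29 | P0:I, P1:M(29) | bus: BusRdX,Flush
[11] P1: store L0 := 97 | P0:I, P1:M(97) | bus: none
[12] P0: load  L0 | P0:S(97), P1:S(97) | bus: BusRd,Flush
[13] P1: load  L0 | P0:S(97), P1:S(97) | bus: none
[14] P0: store L0 := 54 | P0:M(54), P1:I | bus: BusUpgr
[15] P1: load  L0 | P0:S(54), P1:S(54) | bus: BusRd,Flush
[16] P1: load  L1 | P0:I, P1:E(90) | bus: none
[17] P0: store L1 := 53 | P0:M(53), P1:I | bus: BusRdX
[18] P1: store L1 := 36 | P0:I, P1:M(36) | bus: BusRdX,Flush
[19] P0: store L0 := 35 | P0:M(35), P1:I | bus: BusUpgr
[20] P0: load  L1 | P0:S(36), P1:S(36) | bus: BusRd,Flush
[21] P1: load  L0 | P0:S(35), P1:S(35) | bus: BusRd,Flush

bus = none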